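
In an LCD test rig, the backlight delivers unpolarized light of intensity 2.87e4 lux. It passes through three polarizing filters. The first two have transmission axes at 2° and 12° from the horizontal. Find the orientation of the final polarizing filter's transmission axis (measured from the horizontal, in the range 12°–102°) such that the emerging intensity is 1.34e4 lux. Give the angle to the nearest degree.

θ ≈ 23°

Unpolarized light through the first polarizer → I₁ = ½ I₀, now polarized at 2°.
I₂ = I₁ cos²(12° − 2°) = 0.5 I₀ · cos²(10°) = 0.4849 I₀.
Target fraction: 1.34e4 / 2.87e4 lux = 0.4669 of I₀.
Need I₃/I₀ = 0.4669, so cos²(θ − 12°) = 0.4669 / 0.4849 = 0.9628.
θ − 12° = arccos(√0.9628) = 11.1°, giving θ ≈ 12 + 11.1 = 23.1°.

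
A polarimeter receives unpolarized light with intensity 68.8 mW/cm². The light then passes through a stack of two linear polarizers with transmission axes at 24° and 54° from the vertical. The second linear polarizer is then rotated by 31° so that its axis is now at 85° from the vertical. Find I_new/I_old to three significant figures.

Before rotation:
Unpolarized light through the first polarizer → I₁ = ½ I₀, now polarized at 24°.
I₂ = I₁ cos²(54° − 24°) = 0.5 I₀ · cos²(30°) = 0.375 I₀.
After rotation:
Unpolarized light through the first polarizer → I₁ = ½ I₀, now polarized at 24°.
I₂ = I₁ cos²(85° − 24°) = 0.5 I₀ · cos²(61°) = 0.1175 I₀.
Ratio = 0.1175 / 0.375 = 0.3134.

I_new/I_old ≈ 0.313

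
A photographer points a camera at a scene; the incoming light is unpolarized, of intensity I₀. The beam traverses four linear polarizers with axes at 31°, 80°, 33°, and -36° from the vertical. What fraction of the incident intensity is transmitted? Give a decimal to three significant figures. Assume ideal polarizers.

≈ 0.0129 I₀

Unpolarized light through the first polarizer → I₁ = ½ I₀, now polarized at 31°.
I₂ = I₁ cos²(80° − 31°) = 0.5 I₀ · cos²(49°) = 0.2152 I₀.
I₃ = I₂ cos²(33° − 80°) = 0.2152 I₀ · cos²(47°) = 0.1001 I₀.
I₄ = I₃ cos²(-36° − 33°) = 0.1001 I₀ · cos²(69°) = 0.01286 I₀.
Transmitted fraction = 0.01286.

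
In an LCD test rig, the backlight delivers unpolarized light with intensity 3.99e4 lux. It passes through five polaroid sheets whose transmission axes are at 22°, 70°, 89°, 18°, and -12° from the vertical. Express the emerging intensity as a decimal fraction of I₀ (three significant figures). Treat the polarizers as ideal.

I/I₀ ≈ 0.0159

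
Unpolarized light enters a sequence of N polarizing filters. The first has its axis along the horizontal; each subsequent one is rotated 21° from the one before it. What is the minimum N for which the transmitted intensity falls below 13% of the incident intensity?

First polarizer halves the unpolarized light: factor 1/2.
Each further stage multiplies by cos²(21°) = 0.8716.
After N polarizers: T = 0.5·0.8716^(N−1). Require T < 0.13 ⇒ N−1 > ln(0.13/0.5)/ln(0.8716) = 9.80, so N−1 ≥ 10 and N = 11.
Check: N=11 gives T = 0.1265 < 0.13; N=10 gives T = 0.1451.

N = 11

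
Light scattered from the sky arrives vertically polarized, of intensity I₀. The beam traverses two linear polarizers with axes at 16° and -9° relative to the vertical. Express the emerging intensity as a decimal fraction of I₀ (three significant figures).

≈ 0.759 I₀

I₁ = I₀ cos²(16° − 0°) = I₀ cos²(16°) = 0.924 I₀.
I₂ = I₁ cos²(-9° − 16°) = 0.924 I₀ · cos²(25°) = 0.759 I₀.
Transmitted fraction = 0.759.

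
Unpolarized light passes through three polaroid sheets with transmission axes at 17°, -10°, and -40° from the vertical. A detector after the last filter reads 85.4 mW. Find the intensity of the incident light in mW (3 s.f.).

Unpolarized light through the first polarizer → I₁ = ½ I₀, now polarized at 17°.
I₂ = I₁ cos²(-10° − 17°) = 0.5 I₀ · cos²(27°) = 0.3969 I₀.
I₃ = I₂ cos²(-40° + 10°) = 0.3969 I₀ · cos²(30°) = 0.2977 I₀.
So 85.4 mW = 0.2977 I₀, giving I₀ = 85.4/0.2977 = 286.9 mW.

I₀ ≈ 287 mW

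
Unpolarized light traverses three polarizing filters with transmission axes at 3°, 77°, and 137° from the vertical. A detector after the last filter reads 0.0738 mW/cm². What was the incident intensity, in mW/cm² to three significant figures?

I₀ ≈ 7.77 mW/cm²

Unpolarized light through the first polarizer → I₁ = ½ I₀, now polarized at 3°.
I₂ = I₁ cos²(77° − 3°) = 0.5 I₀ · cos²(74°) = 0.03799 I₀.
I₃ = I₂ cos²(137° − 77°) = 0.03799 I₀ · cos²(60°) = 0.009497 I₀.
So 0.0738 mW/cm² = 0.009497 I₀, giving I₀ = 0.0738/0.009497 = 7.771 mW/cm².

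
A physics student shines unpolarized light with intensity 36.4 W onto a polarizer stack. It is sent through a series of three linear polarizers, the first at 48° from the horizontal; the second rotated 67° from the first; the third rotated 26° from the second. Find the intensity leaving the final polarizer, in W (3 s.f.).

I ≈ 2.24 W

Unpolarized light through the first polarizer → I₁ = 36.4 W/2 = 18.2 W, polarized at 48°.
I₂ = I₁ · cos²(67°) = 18.2 · 0.1527 = 2.779 W.
I₃ = I₂ · cos²(26°) = 2.779 · 0.8078 = 2.245 W.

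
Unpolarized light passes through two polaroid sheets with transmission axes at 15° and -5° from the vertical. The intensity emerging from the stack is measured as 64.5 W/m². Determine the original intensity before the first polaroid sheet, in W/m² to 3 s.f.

Unpolarized light through the first polarizer → I₁ = ½ I₀, now polarized at 15°.
I₂ = I₁ cos²(-5° − 15°) = 0.5 I₀ · cos²(20°) = 0.4415 I₀.
So 64.5 W/m² = 0.4415 I₀, giving I₀ = 64.5/0.4415 = 146.1 W/m².

I₀ ≈ 146 W/m²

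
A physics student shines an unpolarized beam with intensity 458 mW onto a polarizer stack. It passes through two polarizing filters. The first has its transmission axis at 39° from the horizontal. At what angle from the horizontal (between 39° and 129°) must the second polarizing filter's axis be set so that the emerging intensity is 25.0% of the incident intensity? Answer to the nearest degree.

Unpolarized light through the first polarizer → I₁ = ½ I₀, now polarized at 39°.
Need I₂/I₀ = 0.25, so cos²(θ − 39°) = 0.25 / 0.5 = 0.5.
θ − 39° = arccos(√0.5) = 45.0°, giving θ ≈ 39 + 45.0 = 84.0°.

θ ≈ 84°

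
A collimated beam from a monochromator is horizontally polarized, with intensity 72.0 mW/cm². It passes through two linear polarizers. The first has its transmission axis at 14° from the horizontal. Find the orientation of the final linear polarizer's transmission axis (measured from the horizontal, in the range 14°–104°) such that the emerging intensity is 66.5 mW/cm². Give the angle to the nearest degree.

θ ≈ 22°

By Malus's law, I₁ = I₀ cos²(14° − 0°) = I₀ cos²(14°) = 0.9415 I₀.
Target fraction: 66.5 / 72.0 mW/cm² = 0.9236 of I₀.
Need I₂/I₀ = 0.9236, so cos²(θ − 14°) = 0.9236 / 0.9415 = 0.981.
θ − 14° = arccos(√0.981) = 7.9°, giving θ ≈ 14 + 7.9 = 21.9°.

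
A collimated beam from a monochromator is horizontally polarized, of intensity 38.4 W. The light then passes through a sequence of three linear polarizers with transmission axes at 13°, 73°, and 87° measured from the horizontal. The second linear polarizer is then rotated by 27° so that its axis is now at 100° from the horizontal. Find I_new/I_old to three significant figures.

Before rotation:
By Malus's law, I₁ = I₀ cos²(13° − 0°) = I₀ cos²(13°) = 0.9494 I₀.
I₂ = I₁ cos²(73° − 13°) = 0.9494 I₀ · cos²(60°) = 0.2373 I₀.
I₃ = I₂ cos²(87° − 73°) = 0.2373 I₀ · cos²(14°) = 0.2235 I₀.
After rotation:
I₁ = I₀ cos²(13° − 0°) = I₀ cos²(13°) = 0.9494 I₀.
I₂ = I₁ cos²(100° − 13°) = 0.9494 I₀ · cos²(87°) = 0.0026 I₀.
I₃ = I₂ cos²(87° − 100°) = 0.0026 I₀ · cos²(13°) = 0.002469 I₀.
Ratio = 0.002469 / 0.2235 = 0.01105.

I_new/I_old ≈ 0.0110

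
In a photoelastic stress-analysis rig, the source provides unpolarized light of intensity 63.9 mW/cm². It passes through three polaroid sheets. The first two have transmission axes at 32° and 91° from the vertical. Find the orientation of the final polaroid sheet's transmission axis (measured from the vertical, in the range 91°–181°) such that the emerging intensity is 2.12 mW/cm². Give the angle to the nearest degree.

Unpolarized light through the first polarizer → I₁ = ½ I₀, now polarized at 32°.
I₂ = I₁ cos²(91° − 32°) = 0.5 I₀ · cos²(59°) = 0.1326 I₀.
Target fraction: 2.12 / 63.9 mW/cm² = 0.03318 of I₀.
Need I₃/I₀ = 0.03318, so cos²(θ − 91°) = 0.03318 / 0.1326 = 0.2501.
θ − 91° = arccos(√0.2501) = 60.0°, giving θ ≈ 91 + 60.0 = 151.0°.

θ ≈ 151°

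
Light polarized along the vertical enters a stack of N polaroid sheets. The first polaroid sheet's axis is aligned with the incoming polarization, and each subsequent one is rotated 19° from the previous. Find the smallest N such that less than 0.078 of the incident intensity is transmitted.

N = 24

First polarizer is aligned with the polarization: full transmission.
Each further stage multiplies by cos²(19°) = 0.894.
After N polarizers: T = 0.894^(N−1). Require T < 0.078 ⇒ N−1 > ln(0.078)/ln(0.894) = 22.77, so N−1 ≥ 23 and N = 24.
Check: N=24 gives T = 0.076 < 0.078; N=23 gives T = 0.08501.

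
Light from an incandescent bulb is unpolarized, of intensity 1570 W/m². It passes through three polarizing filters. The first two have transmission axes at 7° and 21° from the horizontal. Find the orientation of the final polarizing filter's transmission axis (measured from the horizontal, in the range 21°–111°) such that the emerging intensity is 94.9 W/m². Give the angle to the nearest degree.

θ ≈ 90°

Unpolarized light through the first polarizer → I₁ = ½ I₀, now polarized at 7°.
I₂ = I₁ cos²(21° − 7°) = 0.5 I₀ · cos²(14°) = 0.4707 I₀.
Target fraction: 94.9 / 1570 W/m² = 0.06045 of I₀.
Need I₃/I₀ = 0.06045, so cos²(θ − 21°) = 0.06045 / 0.4707 = 0.1284.
θ − 21° = arccos(√0.1284) = 69.0°, giving θ ≈ 21 + 69.0 = 90.0°.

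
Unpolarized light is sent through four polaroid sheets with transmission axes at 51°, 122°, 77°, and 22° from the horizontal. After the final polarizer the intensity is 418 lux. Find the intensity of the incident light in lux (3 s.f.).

I₀ ≈ 4.79e4 lux

Unpolarized light through the first polarizer → I₁ = ½ I₀, now polarized at 51°.
I₂ = I₁ cos²(122° − 51°) = 0.5 I₀ · cos²(71°) = 0.053 I₀.
I₃ = I₂ cos²(77° − 122°) = 0.053 I₀ · cos²(45°) = 0.0265 I₀.
I₄ = I₃ cos²(22° − 77°) = 0.0265 I₀ · cos²(55°) = 0.008718 I₀.
So 418 lux = 0.008718 I₀, giving I₀ = 418/0.008718 = 4.795e+04 lux.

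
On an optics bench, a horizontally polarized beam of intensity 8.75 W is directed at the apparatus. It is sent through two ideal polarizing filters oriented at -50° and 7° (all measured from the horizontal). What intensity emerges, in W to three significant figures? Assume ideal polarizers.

I₁ = 8.75 W · cos²(50°) = 3.615 W.
I₂ = I₁ · cos²(57°) = 3.615 · 0.2966 = 1.072 W.

I ≈ 1.07 W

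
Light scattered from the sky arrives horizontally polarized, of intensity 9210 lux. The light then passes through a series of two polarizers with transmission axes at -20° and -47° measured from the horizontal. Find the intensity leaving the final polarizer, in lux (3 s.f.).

I ≈ 6460 lux

I₁ = 9210 lux · cos²(20°) = 8133 lux.
I₂ = I₁ · cos²(27°) = 8133 · 0.7939 = 6456 lux.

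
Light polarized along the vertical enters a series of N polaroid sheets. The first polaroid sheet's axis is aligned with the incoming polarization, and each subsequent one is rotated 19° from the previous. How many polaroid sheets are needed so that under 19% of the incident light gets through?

N = 16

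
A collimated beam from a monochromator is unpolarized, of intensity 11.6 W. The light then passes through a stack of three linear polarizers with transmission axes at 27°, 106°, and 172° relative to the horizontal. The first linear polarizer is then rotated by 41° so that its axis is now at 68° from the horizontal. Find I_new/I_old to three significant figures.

Before rotation:
Unpolarized light through the first polarizer → I₁ = ½ I₀, now polarized at 27°.
I₂ = I₁ cos²(106° − 27°) = 0.5 I₀ · cos²(79°) = 0.0182 I₀.
I₃ = I₂ cos²(172° − 106°) = 0.0182 I₀ · cos²(66°) = 0.003012 I₀.
After rotation:
Unpolarized light through the first polarizer → I₁ = ½ I₀, now polarized at 68°.
I₂ = I₁ cos²(106° − 68°) = 0.5 I₀ · cos²(38°) = 0.3105 I₀.
I₃ = I₂ cos²(172° − 106°) = 0.3105 I₀ · cos²(66°) = 0.05136 I₀.
Ratio = 0.05136 / 0.003012 = 17.06.

I_new/I_old ≈ 17.1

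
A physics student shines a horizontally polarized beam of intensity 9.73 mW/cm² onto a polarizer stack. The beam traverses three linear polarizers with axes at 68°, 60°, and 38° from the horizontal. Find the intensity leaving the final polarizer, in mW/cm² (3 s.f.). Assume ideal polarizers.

I ≈ 1.15 mW/cm²

I₁ = 9.73 mW/cm² · cos²(68°) = 1.365 mW/cm².
I₂ = I₁ · cos²(8°) = 1.365 · 0.9806 = 1.339 mW/cm².
I₃ = I₂ · cos²(22°) = 1.339 · 0.8597 = 1.151 mW/cm².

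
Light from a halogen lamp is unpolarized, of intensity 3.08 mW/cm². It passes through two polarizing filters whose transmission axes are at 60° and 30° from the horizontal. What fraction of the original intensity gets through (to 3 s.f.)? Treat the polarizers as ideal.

Unpolarized light through the first polarizer → I₁ = 3.08 mW/cm²/2 = 1.54 mW/cm², polarized at 60°.
I₂ = I₁ · cos²(30°) = 1.54 · 0.75 = 1.155 mW/cm².
Transmitted fraction = 0.375.

I/I₀ ≈ 0.375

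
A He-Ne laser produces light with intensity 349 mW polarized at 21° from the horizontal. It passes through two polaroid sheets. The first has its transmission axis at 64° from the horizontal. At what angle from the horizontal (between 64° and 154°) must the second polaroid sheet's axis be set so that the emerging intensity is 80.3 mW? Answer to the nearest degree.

θ ≈ 113°

I₁ = I₀ cos²(64° − 21°) = I₀ cos²(43°) = 0.5349 I₀.
Target fraction: 80.3 / 349 mW = 0.2301 of I₀.
Need I₂/I₀ = 0.2301, so cos²(θ − 64°) = 0.2301 / 0.5349 = 0.4302.
θ − 64° = arccos(√0.4302) = 49.0°, giving θ ≈ 64 + 49.0 = 113.0°.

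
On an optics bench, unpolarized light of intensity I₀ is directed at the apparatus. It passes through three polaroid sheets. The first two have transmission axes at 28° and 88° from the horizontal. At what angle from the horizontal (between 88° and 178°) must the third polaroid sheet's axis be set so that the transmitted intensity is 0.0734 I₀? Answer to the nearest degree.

θ ≈ 128°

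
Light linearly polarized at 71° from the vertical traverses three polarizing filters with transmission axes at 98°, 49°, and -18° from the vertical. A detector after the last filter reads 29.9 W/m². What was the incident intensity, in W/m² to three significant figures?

I₀ ≈ 573 W/m²

By Malus's law, I₁ = I₀ cos²(98° − 71°) = I₀ cos²(27°) = 0.7939 I₀.
I₂ = I₁ cos²(49° − 98°) = 0.7939 I₀ · cos²(49°) = 0.3417 I₀.
I₃ = I₂ cos²(-18° − 49°) = 0.3417 I₀ · cos²(67°) = 0.05217 I₀.
So 29.9 W/m² = 0.05217 I₀, giving I₀ = 29.9/0.05217 = 573.1 W/m².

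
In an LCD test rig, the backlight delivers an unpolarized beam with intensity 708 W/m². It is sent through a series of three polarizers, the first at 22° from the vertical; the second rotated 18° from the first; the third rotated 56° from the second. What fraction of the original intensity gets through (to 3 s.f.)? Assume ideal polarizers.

Unpolarized light through the first polarizer → I₁ = 708 W/m²/2 = 354 W/m², polarized at 22°.
I₂ = I₁ · cos²(18°) = 354 · 0.9045 = 320.2 W/m².
I₃ = I₂ · cos²(56°) = 320.2 · 0.3127 = 100.1 W/m².
Transmitted fraction = 0.1414.

I/I₀ ≈ 0.141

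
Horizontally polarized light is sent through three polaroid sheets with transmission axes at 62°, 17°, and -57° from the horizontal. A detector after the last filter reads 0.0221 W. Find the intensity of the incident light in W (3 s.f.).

I₀ ≈ 2.64 W

By Malus's law, I₁ = I₀ cos²(62° − 0°) = I₀ cos²(62°) = 0.2204 I₀.
I₂ = I₁ cos²(17° − 62°) = 0.2204 I₀ · cos²(45°) = 0.1102 I₀.
I₃ = I₂ cos²(-57° − 17°) = 0.1102 I₀ · cos²(74°) = 0.008373 I₀.
So 0.0221 W = 0.008373 I₀, giving I₀ = 0.0221/0.008373 = 2.64 W.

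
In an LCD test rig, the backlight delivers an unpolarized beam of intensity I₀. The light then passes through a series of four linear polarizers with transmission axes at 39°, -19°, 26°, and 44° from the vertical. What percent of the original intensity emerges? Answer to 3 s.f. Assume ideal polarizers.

≈ 6.35%

Unpolarized light through the first polarizer → I₁ = ½ I₀, now polarized at 39°.
I₂ = I₁ cos²(-19° − 39°) = 0.5 I₀ · cos²(58°) = 0.1404 I₀.
I₃ = I₂ cos²(26° + 19°) = 0.1404 I₀ · cos²(45°) = 0.0702 I₀.
I₄ = I₃ cos²(44° − 26°) = 0.0702 I₀ · cos²(18°) = 0.0635 I₀.
That is 6.35% of the incident intensity.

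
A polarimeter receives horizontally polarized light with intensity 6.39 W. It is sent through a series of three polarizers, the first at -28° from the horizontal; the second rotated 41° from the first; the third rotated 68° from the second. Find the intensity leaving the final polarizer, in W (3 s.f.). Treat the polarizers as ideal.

I ≈ 0.398 W

I₁ = 6.39 W · cos²(28°) = 4.982 W.
I₂ = I₁ · cos²(41°) = 4.982 · 0.5696 = 2.837 W.
I₃ = I₂ · cos²(68°) = 2.837 · 0.1403 = 0.3982 W.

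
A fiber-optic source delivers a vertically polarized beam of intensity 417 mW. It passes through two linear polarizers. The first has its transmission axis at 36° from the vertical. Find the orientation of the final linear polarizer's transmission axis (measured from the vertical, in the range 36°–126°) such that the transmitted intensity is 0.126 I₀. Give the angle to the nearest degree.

θ ≈ 100°

I₁ = I₀ cos²(36° − 0°) = I₀ cos²(36°) = 0.6545 I₀.
Need I₂/I₀ = 0.126, so cos²(θ − 36°) = 0.126 / 0.6545 = 0.1925.
θ − 36° = arccos(√0.1925) = 64.0°, giving θ ≈ 36 + 64.0 = 100.0°.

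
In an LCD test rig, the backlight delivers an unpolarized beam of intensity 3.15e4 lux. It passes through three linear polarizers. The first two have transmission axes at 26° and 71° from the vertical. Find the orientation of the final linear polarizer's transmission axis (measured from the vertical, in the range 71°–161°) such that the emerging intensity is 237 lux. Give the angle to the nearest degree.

Unpolarized light through the first polarizer → I₁ = ½ I₀, now polarized at 26°.
I₂ = I₁ cos²(71° − 26°) = 0.5 I₀ · cos²(45°) = 0.25 I₀.
Target fraction: 237 / 3.15e4 lux = 0.007524 of I₀.
Need I₃/I₀ = 0.007524, so cos²(θ − 71°) = 0.007524 / 0.25 = 0.0301.
θ − 71° = arccos(√0.0301) = 80.0°, giving θ ≈ 71 + 80.0 = 151.0°.

θ ≈ 151°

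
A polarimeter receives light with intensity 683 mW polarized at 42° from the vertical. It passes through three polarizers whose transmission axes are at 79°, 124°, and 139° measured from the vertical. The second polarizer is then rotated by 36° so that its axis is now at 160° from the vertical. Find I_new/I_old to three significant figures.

I_new/I_old ≈ 0.0457

Before rotation:
I₁ = I₀ cos²(79° − 42°) = I₀ cos²(37°) = 0.6378 I₀.
I₂ = I₁ cos²(124° − 79°) = 0.6378 I₀ · cos²(45°) = 0.3189 I₀.
I₃ = I₂ cos²(139° − 124°) = 0.3189 I₀ · cos²(15°) = 0.2975 I₀.
After rotation:
I₁ = I₀ cos²(79° − 42°) = I₀ cos²(37°) = 0.6378 I₀.
I₂ = I₁ cos²(160° − 79°) = 0.6378 I₀ · cos²(81°) = 0.01561 I₀.
I₃ = I₂ cos²(139° − 160°) = 0.01561 I₀ · cos²(21°) = 0.0136 I₀.
Ratio = 0.0136 / 0.2975 = 0.04572.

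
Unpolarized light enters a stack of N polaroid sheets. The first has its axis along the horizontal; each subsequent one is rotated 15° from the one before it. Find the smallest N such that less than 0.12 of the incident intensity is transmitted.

First polarizer halves the unpolarized light: factor 1/2.
Each further stage multiplies by cos²(15°) = 0.933.
After N polarizers: T = 0.5·0.933^(N−1). Require T < 0.12 ⇒ N−1 > ln(0.12/0.5)/ln(0.933) = 20.58, so N−1 ≥ 21 and N = 22.
Check: N=22 gives T = 0.1166 < 0.12; N=21 gives T = 0.1249.

N = 22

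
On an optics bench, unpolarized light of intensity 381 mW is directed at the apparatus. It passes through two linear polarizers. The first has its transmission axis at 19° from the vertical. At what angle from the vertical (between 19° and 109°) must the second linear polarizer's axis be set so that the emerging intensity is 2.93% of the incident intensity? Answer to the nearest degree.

Unpolarized light through the first polarizer → I₁ = ½ I₀, now polarized at 19°.
Need I₂/I₀ = 0.0293, so cos²(θ − 19°) = 0.0293 / 0.5 = 0.0586.
θ − 19° = arccos(√0.0586) = 76.0°, giving θ ≈ 19 + 76.0 = 95.0°.

θ ≈ 95°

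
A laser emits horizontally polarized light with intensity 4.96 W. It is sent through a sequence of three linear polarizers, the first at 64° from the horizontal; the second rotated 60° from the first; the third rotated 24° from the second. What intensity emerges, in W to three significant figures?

I ≈ 0.199 W

I₁ = 4.96 W · cos²(64°) = 0.9532 W.
I₂ = I₁ · cos²(60°) = 0.9532 · 0.25 = 0.2383 W.
I₃ = I₂ · cos²(24°) = 0.2383 · 0.8346 = 0.1989 W.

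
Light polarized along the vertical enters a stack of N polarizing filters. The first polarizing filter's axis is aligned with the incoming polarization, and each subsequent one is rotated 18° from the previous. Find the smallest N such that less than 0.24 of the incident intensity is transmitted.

N = 16

First polarizer is aligned with the polarization: full transmission.
Each further stage multiplies by cos²(18°) = 0.9045.
After N polarizers: T = 0.9045^(N−1). Require T < 0.24 ⇒ N−1 > ln(0.24)/ln(0.9045) = 14.22, so N−1 ≥ 15 and N = 16.
Check: N=16 gives T = 0.2219 < 0.24; N=15 gives T = 0.2453.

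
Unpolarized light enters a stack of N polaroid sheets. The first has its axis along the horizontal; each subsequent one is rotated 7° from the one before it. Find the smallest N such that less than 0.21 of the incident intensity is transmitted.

N = 59

First polarizer halves the unpolarized light: factor 1/2.
Each further stage multiplies by cos²(7°) = 0.9851.
After N polarizers: T = 0.5·0.9851^(N−1). Require T < 0.21 ⇒ N−1 > ln(0.21/0.5)/ln(0.9851) = 57.97, so N−1 ≥ 58 and N = 59.
Check: N=59 gives T = 0.2099 < 0.21; N=58 gives T = 0.2131.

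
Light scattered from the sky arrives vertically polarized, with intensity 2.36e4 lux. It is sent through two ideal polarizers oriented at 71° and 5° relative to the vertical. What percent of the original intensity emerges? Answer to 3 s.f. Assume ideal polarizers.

≈ 1.75%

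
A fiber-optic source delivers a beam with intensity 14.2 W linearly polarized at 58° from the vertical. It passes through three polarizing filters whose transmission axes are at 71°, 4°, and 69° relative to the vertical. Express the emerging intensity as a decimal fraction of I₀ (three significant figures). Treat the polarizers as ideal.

I/I₀ ≈ 0.0259

By Malus's law, I₁ = 14.2 W · cos²(13°) = 13.48 W.
I₂ = I₁ · cos²(67°) = 13.48 · 0.1527 = 2.058 W.
I₃ = I₂ · cos²(65°) = 2.058 · 0.1786 = 0.3676 W.
Transmitted fraction = 0.02589.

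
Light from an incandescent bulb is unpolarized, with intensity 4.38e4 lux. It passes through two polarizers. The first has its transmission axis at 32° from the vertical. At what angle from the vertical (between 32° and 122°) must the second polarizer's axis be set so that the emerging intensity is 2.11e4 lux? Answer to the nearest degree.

θ ≈ 43°

Unpolarized light through the first polarizer → I₁ = ½ I₀, now polarized at 32°.
Target fraction: 2.11e4 / 4.38e4 lux = 0.4817 of I₀.
Need I₂/I₀ = 0.4817, so cos²(θ − 32°) = 0.4817 / 0.5 = 0.9635.
θ − 32° = arccos(√0.9635) = 11.0°, giving θ ≈ 32 + 11.0 = 43.0°.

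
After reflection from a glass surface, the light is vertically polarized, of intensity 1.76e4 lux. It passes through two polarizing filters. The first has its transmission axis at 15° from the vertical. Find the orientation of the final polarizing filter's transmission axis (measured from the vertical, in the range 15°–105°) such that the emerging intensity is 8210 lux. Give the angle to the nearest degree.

I₁ = I₀ cos²(15° − 0°) = I₀ cos²(15°) = 0.933 I₀.
Target fraction: 8210 / 1.76e4 lux = 0.4665 of I₀.
Need I₂/I₀ = 0.4665, so cos²(θ − 15°) = 0.4665 / 0.933 = 0.5.
θ − 15° = arccos(√0.5) = 45.0°, giving θ ≈ 15 + 45.0 = 60.0°.

θ ≈ 60°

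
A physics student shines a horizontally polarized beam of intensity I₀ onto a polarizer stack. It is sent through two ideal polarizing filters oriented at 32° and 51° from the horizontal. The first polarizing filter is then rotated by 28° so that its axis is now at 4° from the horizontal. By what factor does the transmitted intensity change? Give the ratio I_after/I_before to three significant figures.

I_new/I_old ≈ 0.720

Before rotation:
I₁ = I₀ cos²(32° − 0°) = I₀ cos²(32°) = 0.7192 I₀.
I₂ = I₁ cos²(51° − 32°) = 0.7192 I₀ · cos²(19°) = 0.643 I₀.
After rotation:
I₁ = I₀ cos²(4° − 0°) = I₀ cos²(4°) = 0.9951 I₀.
I₂ = I₁ cos²(51° − 4°) = 0.9951 I₀ · cos²(47°) = 0.4629 I₀.
Ratio = 0.4629 / 0.643 = 0.7199.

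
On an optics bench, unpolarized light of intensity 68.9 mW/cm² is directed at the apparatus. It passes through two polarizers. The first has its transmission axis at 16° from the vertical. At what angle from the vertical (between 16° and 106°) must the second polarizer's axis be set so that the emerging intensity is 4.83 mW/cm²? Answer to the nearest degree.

θ ≈ 84°

Unpolarized light through the first polarizer → I₁ = ½ I₀, now polarized at 16°.
Target fraction: 4.83 / 68.9 mW/cm² = 0.0701 of I₀.
Need I₂/I₀ = 0.0701, so cos²(θ − 16°) = 0.0701 / 0.5 = 0.1402.
θ − 16° = arccos(√0.1402) = 68.0°, giving θ ≈ 16 + 68.0 = 84.0°.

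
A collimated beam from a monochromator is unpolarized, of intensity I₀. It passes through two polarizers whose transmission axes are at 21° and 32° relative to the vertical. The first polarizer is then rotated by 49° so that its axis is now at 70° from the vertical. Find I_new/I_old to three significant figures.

Before rotation:
Unpolarized light through the first polarizer → I₁ = ½ I₀, now polarized at 21°.
I₂ = I₁ cos²(32° − 21°) = 0.5 I₀ · cos²(11°) = 0.4818 I₀.
After rotation:
Unpolarized light through the first polarizer → I₁ = ½ I₀, now polarized at 70°.
I₂ = I₁ cos²(32° − 70°) = 0.5 I₀ · cos²(38°) = 0.3105 I₀.
Ratio = 0.3105 / 0.4818 = 0.6444.

I_new/I_old ≈ 0.644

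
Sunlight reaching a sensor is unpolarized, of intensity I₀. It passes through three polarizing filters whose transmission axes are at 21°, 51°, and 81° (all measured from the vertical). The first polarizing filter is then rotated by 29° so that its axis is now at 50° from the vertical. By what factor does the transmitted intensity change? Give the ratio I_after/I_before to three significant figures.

Before rotation:
Unpolarized light through the first polarizer → I₁ = ½ I₀, now polarized at 21°.
I₂ = I₁ cos²(51° − 21°) = 0.5 I₀ · cos²(30°) = 0.375 I₀.
I₃ = I₂ cos²(81° − 51°) = 0.375 I₀ · cos²(30°) = 0.2813 I₀.
After rotation:
Unpolarized light through the first polarizer → I₁ = ½ I₀, now polarized at 50°.
I₂ = I₁ cos²(51° − 50°) = 0.5 I₀ · cos²(1°) = 0.4998 I₀.
I₃ = I₂ cos²(81° − 51°) = 0.4998 I₀ · cos²(30°) = 0.3749 I₀.
Ratio = 0.3749 / 0.2813 = 1.333.

I_new/I_old ≈ 1.33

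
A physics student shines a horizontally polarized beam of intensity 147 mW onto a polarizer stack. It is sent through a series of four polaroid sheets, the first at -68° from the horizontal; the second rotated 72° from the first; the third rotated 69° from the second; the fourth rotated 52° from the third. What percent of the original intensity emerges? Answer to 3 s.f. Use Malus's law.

By Malus's law, I₁ = 147 mW · cos²(68°) = 20.63 mW.
I₂ = I₁ · cos²(72°) = 20.63 · 0.09549 = 1.97 mW.
I₃ = I₂ · cos²(69°) = 1.97 · 0.1284 = 0.253 mW.
I₄ = I₃ · cos²(52°) = 0.253 · 0.379 = 0.09589 mW.
That is 0.06523% of the incident intensity.

≈ 0.0652%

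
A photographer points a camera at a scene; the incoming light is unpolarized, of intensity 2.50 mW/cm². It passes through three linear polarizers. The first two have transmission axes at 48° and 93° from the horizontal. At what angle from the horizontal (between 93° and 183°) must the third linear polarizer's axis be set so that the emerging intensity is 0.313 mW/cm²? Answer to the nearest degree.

θ ≈ 138°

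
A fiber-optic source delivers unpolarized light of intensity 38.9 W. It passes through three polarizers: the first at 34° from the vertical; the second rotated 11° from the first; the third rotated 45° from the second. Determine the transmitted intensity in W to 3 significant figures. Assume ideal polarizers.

Unpolarized light through the first polarizer → I₁ = 38.9 W/2 = 19.45 W, polarized at 34°.
I₂ = I₁ · cos²(11°) = 19.45 · 0.9636 = 18.74 W.
I₃ = I₂ · cos²(45°) = 18.74 · 0.5 = 9.371 W.

I ≈ 9.37 W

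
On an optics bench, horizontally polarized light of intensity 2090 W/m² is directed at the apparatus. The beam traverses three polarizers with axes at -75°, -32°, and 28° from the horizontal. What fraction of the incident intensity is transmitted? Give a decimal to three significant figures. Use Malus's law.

By Malus's law, I₁ = 2090 W/m² · cos²(75°) = 140 W/m².
I₂ = I₁ · cos²(43°) = 140 · 0.5349 = 74.88 W/m².
I₃ = I₂ · cos²(60°) = 74.88 · 0.25 = 18.72 W/m².
Transmitted fraction = 0.008958.

I/I₀ ≈ 0.00896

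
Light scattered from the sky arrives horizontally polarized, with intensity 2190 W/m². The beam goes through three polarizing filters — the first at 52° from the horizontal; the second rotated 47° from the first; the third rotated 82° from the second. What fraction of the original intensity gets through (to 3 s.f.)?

By Malus's law, I₁ = 2190 W/m² · cos²(52°) = 830.1 W/m².
I₂ = I₁ · cos²(47°) = 830.1 · 0.4651 = 386.1 W/m².
I₃ = I₂ · cos²(82°) = 386.1 · 0.01937 = 7.478 W/m².
Transmitted fraction = 0.003415.

I/I₀ ≈ 0.00341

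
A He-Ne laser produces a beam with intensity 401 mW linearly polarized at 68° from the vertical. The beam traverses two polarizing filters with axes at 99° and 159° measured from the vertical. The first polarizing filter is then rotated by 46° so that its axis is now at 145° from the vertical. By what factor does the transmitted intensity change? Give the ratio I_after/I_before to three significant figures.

I_new/I_old ≈ 0.259

Before rotation:
I₁ = I₀ cos²(99° − 68°) = I₀ cos²(31°) = 0.7347 I₀.
I₂ = I₁ cos²(159° − 99°) = 0.7347 I₀ · cos²(60°) = 0.1837 I₀.
After rotation:
I₁ = I₀ cos²(145° − 68°) = I₀ cos²(77°) = 0.0506 I₀.
I₂ = I₁ cos²(159° − 145°) = 0.0506 I₀ · cos²(14°) = 0.04764 I₀.
Ratio = 0.04764 / 0.1837 = 0.2594.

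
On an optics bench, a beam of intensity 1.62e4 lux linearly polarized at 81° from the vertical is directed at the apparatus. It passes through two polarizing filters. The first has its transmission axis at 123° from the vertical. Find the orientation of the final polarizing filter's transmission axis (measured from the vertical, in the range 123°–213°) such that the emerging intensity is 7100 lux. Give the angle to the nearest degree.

I₁ = I₀ cos²(123° − 81°) = I₀ cos²(42°) = 0.5523 I₀.
Target fraction: 7100 / 1.62e4 lux = 0.4383 of I₀.
Need I₂/I₀ = 0.4383, so cos²(θ − 123°) = 0.4383 / 0.5523 = 0.7936.
θ − 123° = arccos(√0.7936) = 27.0°, giving θ ≈ 123 + 27.0 = 150.0°.

θ ≈ 150°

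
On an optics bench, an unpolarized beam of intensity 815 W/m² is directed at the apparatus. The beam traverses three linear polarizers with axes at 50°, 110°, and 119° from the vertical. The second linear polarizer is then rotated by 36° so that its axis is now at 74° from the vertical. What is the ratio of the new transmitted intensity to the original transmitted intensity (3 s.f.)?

I_new/I_old ≈ 1.71

Before rotation:
Unpolarized light through the first polarizer → I₁ = ½ I₀, now polarized at 50°.
I₂ = I₁ cos²(110° − 50°) = 0.5 I₀ · cos²(60°) = 0.125 I₀.
I₃ = I₂ cos²(119° − 110°) = 0.125 I₀ · cos²(9°) = 0.1219 I₀.
After rotation:
Unpolarized light through the first polarizer → I₁ = ½ I₀, now polarized at 50°.
I₂ = I₁ cos²(74° − 50°) = 0.5 I₀ · cos²(24°) = 0.4173 I₀.
I₃ = I₂ cos²(119° − 74°) = 0.4173 I₀ · cos²(45°) = 0.2086 I₀.
Ratio = 0.2086 / 0.1219 = 1.711.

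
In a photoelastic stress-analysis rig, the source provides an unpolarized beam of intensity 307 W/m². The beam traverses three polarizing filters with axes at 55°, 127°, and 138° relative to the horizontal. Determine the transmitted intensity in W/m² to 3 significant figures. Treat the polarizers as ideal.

I ≈ 14.1 W/m²

Unpolarized light through the first polarizer → I₁ = 307 W/m²/2 = 153.5 W/m², polarized at 55°.
I₂ = I₁ · cos²(72°) = 153.5 · 0.09549 = 14.66 W/m².
I₃ = I₂ · cos²(11°) = 14.66 · 0.9636 = 14.12 W/m².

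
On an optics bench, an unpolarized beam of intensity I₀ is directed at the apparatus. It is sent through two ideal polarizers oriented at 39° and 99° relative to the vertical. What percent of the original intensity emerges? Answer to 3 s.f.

≈ 12.5%

Unpolarized light through the first polarizer → I₁ = ½ I₀, now polarized at 39°.
I₂ = I₁ cos²(99° − 39°) = 0.5 I₀ · cos²(60°) = 0.125 I₀.
That is 12.5% of the incident intensity.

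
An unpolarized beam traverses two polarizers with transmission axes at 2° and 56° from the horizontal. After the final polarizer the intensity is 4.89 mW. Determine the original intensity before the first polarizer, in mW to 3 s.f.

I₀ ≈ 28.3 mW

Unpolarized light through the first polarizer → I₁ = ½ I₀, now polarized at 2°.
I₂ = I₁ cos²(56° − 2°) = 0.5 I₀ · cos²(54°) = 0.1727 I₀.
So 4.89 mW = 0.1727 I₀, giving I₀ = 4.89/0.1727 = 28.31 mW.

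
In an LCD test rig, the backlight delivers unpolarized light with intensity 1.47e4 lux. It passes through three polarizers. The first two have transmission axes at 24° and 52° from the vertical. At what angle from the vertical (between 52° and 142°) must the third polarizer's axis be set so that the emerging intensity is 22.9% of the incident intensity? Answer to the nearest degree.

Unpolarized light through the first polarizer → I₁ = ½ I₀, now polarized at 24°.
I₂ = I₁ cos²(52° − 24°) = 0.5 I₀ · cos²(28°) = 0.3898 I₀.
Need I₃/I₀ = 0.229, so cos²(θ − 52°) = 0.229 / 0.3898 = 0.5875.
θ − 52° = arccos(√0.5875) = 40.0°, giving θ ≈ 52 + 40.0 = 92.0°.

θ ≈ 92°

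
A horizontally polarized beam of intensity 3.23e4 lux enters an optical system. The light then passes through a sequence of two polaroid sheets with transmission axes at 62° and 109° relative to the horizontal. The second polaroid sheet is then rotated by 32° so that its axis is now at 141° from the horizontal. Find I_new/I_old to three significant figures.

I_new/I_old ≈ 0.0783

Before rotation:
I₁ = I₀ cos²(62° − 0°) = I₀ cos²(62°) = 0.2204 I₀.
I₂ = I₁ cos²(109° − 62°) = 0.2204 I₀ · cos²(47°) = 0.1025 I₀.
After rotation:
I₁ = I₀ cos²(62° − 0°) = I₀ cos²(62°) = 0.2204 I₀.
I₂ = I₁ cos²(141° − 62°) = 0.2204 I₀ · cos²(79°) = 0.008024 I₀.
Ratio = 0.008024 / 0.1025 = 0.07828.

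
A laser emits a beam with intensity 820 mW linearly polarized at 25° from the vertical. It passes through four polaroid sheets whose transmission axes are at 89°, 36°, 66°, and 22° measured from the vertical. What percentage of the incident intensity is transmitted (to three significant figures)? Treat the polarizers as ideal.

≈ 2.70%

By Malus's law, I₁ = 820 mW · cos²(64°) = 157.6 mW.
I₂ = I₁ · cos²(53°) = 157.6 · 0.3622 = 57.07 mW.
I₃ = I₂ · cos²(30°) = 57.07 · 0.75 = 42.8 mW.
I₄ = I₃ · cos²(44°) = 42.8 · 0.5174 = 22.15 mW.
That is 2.701% of the incident intensity.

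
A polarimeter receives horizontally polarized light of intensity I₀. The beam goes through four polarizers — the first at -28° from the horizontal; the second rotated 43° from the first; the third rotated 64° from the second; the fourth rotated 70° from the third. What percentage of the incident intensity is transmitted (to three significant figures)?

I₁ = I₀ cos²(-28° − 0°) = I₀ cos²(28°) = 0.7796 I₀.
I₂ = I₁ cos²(43°) = 0.7796 · 0.5349 I₀ = 0.417 I₀.
I₃ = I₂ cos²(64°) = 0.417 · 0.1922 I₀ = 0.08013 I₀.
I₄ = I₃ cos²(70°) = 0.08013 · 0.117 I₀ = 0.009374 I₀.
That is 0.9374% of the incident intensity.

≈ 0.937%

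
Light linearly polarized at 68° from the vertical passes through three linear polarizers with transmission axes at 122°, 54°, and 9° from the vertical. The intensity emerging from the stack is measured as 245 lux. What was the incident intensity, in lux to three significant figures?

By Malus's law, I₁ = I₀ cos²(122° − 68°) = I₀ cos²(54°) = 0.3455 I₀.
I₂ = I₁ cos²(54° − 122°) = 0.3455 I₀ · cos²(68°) = 0.04848 I₀.
I₃ = I₂ cos²(9° − 54°) = 0.04848 I₀ · cos²(45°) = 0.02424 I₀.
So 245 lux = 0.02424 I₀, giving I₀ = 245/0.02424 = 1.011e+04 lux.

I₀ ≈ 1.01e4 lux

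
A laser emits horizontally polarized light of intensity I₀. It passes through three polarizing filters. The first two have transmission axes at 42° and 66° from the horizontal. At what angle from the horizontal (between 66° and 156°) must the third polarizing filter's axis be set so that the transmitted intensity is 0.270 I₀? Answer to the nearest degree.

θ ≈ 106°

By Malus's law, I₁ = I₀ cos²(42° − 0°) = I₀ cos²(42°) = 0.5523 I₀.
I₂ = I₁ cos²(66° − 42°) = 0.5523 I₀ · cos²(24°) = 0.4609 I₀.
Need I₃/I₀ = 0.27, so cos²(θ − 66°) = 0.27 / 0.4609 = 0.5858.
θ − 66° = arccos(√0.5858) = 40.1°, giving θ ≈ 66 + 40.1 = 106.1°.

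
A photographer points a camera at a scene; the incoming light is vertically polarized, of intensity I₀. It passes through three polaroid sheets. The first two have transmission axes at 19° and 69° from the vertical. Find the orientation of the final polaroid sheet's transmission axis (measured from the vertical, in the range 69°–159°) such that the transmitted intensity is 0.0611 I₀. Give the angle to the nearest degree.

I₁ = I₀ cos²(19° − 0°) = I₀ cos²(19°) = 0.894 I₀.
I₂ = I₁ cos²(69° − 19°) = 0.894 I₀ · cos²(50°) = 0.3694 I₀.
Need I₃/I₀ = 0.0611, so cos²(θ − 69°) = 0.0611 / 0.3694 = 0.1654.
θ − 69° = arccos(√0.1654) = 66.0°, giving θ ≈ 69 + 66.0 = 135.0°.

θ ≈ 135°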